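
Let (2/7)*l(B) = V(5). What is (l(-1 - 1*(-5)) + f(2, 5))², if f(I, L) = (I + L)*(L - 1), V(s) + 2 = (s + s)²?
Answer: 137641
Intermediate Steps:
V(s) = -2 + 4*s² (V(s) = -2 + (s + s)² = -2 + (2*s)² = -2 + 4*s²)
l(B) = 343 (l(B) = 7*(-2 + 4*5²)/2 = 7*(-2 + 4*25)/2 = 7*(-2 + 100)/2 = (7/2)*98 = 343)
f(I, L) = (-1 + L)*(I + L) (f(I, L) = (I + L)*(-1 + L) = (-1 + L)*(I + L))
(l(-1 - 1*(-5)) + f(2, 5))² = (343 + (5² - 1*2 - 1*5 + 2*5))² = (343 + (25 - 2 - 5 + 10))² = (343 + 28)² = 371² = 137641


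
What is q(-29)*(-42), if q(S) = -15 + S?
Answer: 1848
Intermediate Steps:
q(-29)*(-42) = (-15 - 29)*(-42) = -44*(-42) = 1848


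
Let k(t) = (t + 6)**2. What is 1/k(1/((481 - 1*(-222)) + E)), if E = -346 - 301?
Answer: 3136/113569 ≈ 0.027613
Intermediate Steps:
E = -647
k(t) = (6 + t)**2
1/k(1/((481 - 1*(-222)) + E)) = 1/((6 + 1/((481 - 1*(-222)) - 647))**2) = 1/((6 + 1/((481 + 222) - 647))**2) = 1/((6 + 1/(703 - 647))**2) = 1/((6 + 1/56)**2) = 1/((337/56)**2) = 1/(113569/3136) = 3136/113569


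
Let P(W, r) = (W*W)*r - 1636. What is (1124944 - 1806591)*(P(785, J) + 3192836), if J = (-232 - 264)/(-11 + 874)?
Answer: -1668915885626000/863 ≈ -1.9339e+12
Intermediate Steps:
J = -496/863 ≈ -0.57474
P(W, r) = -1636 + r*W**2 (P(W, r) = W**2*r - 1636 = r*W**2 - 1636 = -1636 + r*W**2)
(1124944 - 1806591)*(P(785, J) + 3192836) = (1124944 - 1806591)*((-1636 - 496/863*785**2) + 3192836) = -681647*((-1636 - 496/863*616225) + 3192836) = -681647*((-1636 - 305647600/863) + 3192836) = -681647*(-307059468/863 + 3192836) = -681647*2448358000/863 = -1668915885626000/863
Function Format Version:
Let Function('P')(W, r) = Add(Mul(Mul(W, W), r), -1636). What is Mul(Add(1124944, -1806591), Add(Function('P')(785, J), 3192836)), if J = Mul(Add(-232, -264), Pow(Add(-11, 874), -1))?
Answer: Rational(-1668915885626000, 863) ≈ -1.9339e+12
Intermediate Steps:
J = Rational(-496, 863) (J = Mul(-496, Pow(863, -1)) = Mul(-496, Rational(1, 863)) = Rational(-496, 863) ≈ -0.57474)
Function('P')(W, r) = Add(-1636, Mul(r, Pow(W, 2))) (Function('P')(W, r) = Add(Mul(Pow(W, 2), r), -1636) = Add(Mul(r, Pow(W, 2)), -1636) = Add(-1636, Mul(r, Pow(W, 2))))
Mul(Add(1124944, -1806591), Add(Function('P')(785, J), 3192836)) = Mul(Add(1124944, -1806591), Add(Add(-1636, Mul(Rational(-496, 863), Pow(785, 2))), 3192836)) = Mul(-681647, Add(Add(-1636, Mul(Rational(-496, 863), 616225)), 3192836)) = Mul(-681647, Add(Add(-1636, Rational(-305647600, 863)), 3192836)) = Mul(-681647, Add(Rational(-307059468, 863), 3192836)) = Mul(-681647, Rational(2448358000, 863)) = Rational(-1668915885626000, 863)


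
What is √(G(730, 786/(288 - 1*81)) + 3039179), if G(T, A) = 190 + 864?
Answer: √3040233 ≈ 1743.6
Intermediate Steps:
G(T, A) = 1054
√(G(730, 786/(288 - 1*81)) + 3039179) = √(1054 + 3039179) = √3040233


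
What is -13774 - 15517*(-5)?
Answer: 63811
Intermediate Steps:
-13774 - 15517*(-5) = -13774 - 1*(-77585) = -13774 + 77585 = 63811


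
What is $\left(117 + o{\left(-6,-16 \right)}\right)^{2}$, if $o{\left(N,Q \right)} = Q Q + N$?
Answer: $134689$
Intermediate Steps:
$o{\left(N,Q \right)} = N + Q^{2}$ ($o{\left(N,Q \right)} = Q^{2} + N = N + Q^{2}$)
$\left(117 + o{\left(-6,-16 \right)}\right)^{2} = \left(117 - \left(6 - \left(-16\right)^{2}\right)\right)^{2} = \left(117 + \left(-6 + 256\right)\right)^{2} = \left(117 + 250\right)^{2} = 367^{2} = 134689$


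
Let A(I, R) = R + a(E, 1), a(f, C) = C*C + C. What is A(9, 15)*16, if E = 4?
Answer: 272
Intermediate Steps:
a(f, C) = C + C² (a(f, C) = C² + C = C + C²)
A(I, R) = 2 + R (A(I, R) = R + 1*(1 + 1) = R + 1*2 = R + 2 = 2 + R)
A(9, 15)*16 = (2 + 15)*16 = 17*16 = 272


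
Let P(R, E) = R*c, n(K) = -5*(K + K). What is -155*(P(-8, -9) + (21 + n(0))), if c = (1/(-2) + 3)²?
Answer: 4495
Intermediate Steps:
c = 25/4 (c = (-½ + 3)² = (5/2)² = 25/4 ≈ 6.2500)
n(K) = -10*K
P(R, E) = 25*R/4 (P(R, E) = R*(25/4) = 25*R/4)
-155*(P(-8, -9) + (21 + n(0))) = -155*((25/4)*(-8) + (21 - 10*0)) = -155*(-50 + (21 + 0)) = -155*(-50 + 21) = -155*(-29) = 4495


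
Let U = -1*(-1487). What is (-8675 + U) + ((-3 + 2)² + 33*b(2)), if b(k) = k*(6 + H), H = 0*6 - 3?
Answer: -6989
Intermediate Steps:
U = 1487
H = -3 (H = 0 - 3 = -3)
b(k) = 3*k (b(k) = k*(6 - 3) = k*3 = 3*k)
(-8675 + U) + ((-3 + 2)² + 33*b(2)) = (-8675 + 1487) + ((-3 + 2)² + 33*(3*2)) = -7188 + ((-1)² + 33*6) = -7188 + (1 + 198) = -7188 + 199 = -6989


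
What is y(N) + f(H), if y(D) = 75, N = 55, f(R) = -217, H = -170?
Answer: -142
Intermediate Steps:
y(N) + f(H) = 75 - 217 = -142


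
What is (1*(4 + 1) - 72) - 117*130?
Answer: -15277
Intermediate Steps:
(1*(4 + 1) - 72) - 117*130 = (1*5 - 72) - 15210 = (5 - 72) - 15210 = -67 - 15210 = -15277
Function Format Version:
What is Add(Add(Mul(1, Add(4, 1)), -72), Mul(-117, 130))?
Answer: -15277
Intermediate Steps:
Add(Add(Mul(1, Add(4, 1)), -72), Mul(-117, 130)) = Add(Add(Mul(1, 5), -72), -15210) = Add(Add(5, -72), -15210) = Add(-67, -15210) = -15277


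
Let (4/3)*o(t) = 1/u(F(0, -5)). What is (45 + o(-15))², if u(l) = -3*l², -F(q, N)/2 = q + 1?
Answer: 516961/256 ≈ 2019.4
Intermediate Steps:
F(q, N) = -2 - 2*q (F(q, N) = -2*(q + 1) = -2*(1 + q) = -2 - 2*q)
o(t) = -1/16 (o(t) = 3/(4*((-3*(-2 - 2*0)²))) = 3/(4*((-3*(-2 + 0)²))) = 3/(4*((-3*(-2)²))) = 3/(4*((-3*4))) = (¾)/(-12) = (¾)*(-1/12) = -1/16)
(45 + o(-15))² = (45 - 1/16)² = (719/16)² = 516961/256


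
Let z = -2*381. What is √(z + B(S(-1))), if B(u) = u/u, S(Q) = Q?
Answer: I*√761 ≈ 27.586*I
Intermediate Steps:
z = -762
B(u) = 1
√(z + B(S(-1))) = √(-762 + 1) = √(-761) = I*√761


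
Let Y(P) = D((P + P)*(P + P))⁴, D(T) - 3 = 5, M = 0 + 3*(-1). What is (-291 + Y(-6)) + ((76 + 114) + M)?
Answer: 3992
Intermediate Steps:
M = -3 (M = 0 - 3 = -3)
D(T) = 8 (D(T) = 3 + 5 = 8)
Y(P) = 4096 (Y(P) = 8⁴ = 4096)
(-291 + Y(-6)) + ((76 + 114) + M) = (-291 + 4096) + ((76 + 114) - 3) = 3805 + (190 - 3) = 3805 + 187 = 3992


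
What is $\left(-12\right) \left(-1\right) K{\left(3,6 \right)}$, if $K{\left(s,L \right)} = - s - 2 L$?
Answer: $-180$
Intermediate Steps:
$\left(-12\right) \left(-1\right) K{\left(3,6 \right)} = \left(-12\right) \left(-1\right) \left(\left(-1\right) 3 - 12\right) = 12 \left(-3 - 12\right) = 12 \left(-15\right) = -180$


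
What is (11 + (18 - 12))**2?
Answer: 289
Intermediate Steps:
(11 + (18 - 12))**2 = (11 + 6)**2 = 17**2 = 289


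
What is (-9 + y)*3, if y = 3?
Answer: -18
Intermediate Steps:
(-9 + y)*3 = (-9 + 3)*3 = -6*3 = -18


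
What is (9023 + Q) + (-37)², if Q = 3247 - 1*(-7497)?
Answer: 21136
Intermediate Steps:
Q = 10744 (Q = 3247 + 7497 = 10744)
(9023 + Q) + (-37)² = (9023 + 10744) + (-37)² = 19767 + 1369 = 21136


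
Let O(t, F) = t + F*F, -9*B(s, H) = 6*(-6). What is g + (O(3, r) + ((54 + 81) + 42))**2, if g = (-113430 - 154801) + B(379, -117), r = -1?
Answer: -235466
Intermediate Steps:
B(s, H) = 4 (B(s, H) = -2*(-6)/3 = -1/9*(-36) = 4)
O(t, F) = t + F**2
g = -268227 (g = (-113430 - 154801) + 4 = -268231 + 4 = -268227)
g + (O(3, r) + ((54 + 81) + 42))**2 = -268227 + ((3 + (-1)**2) + ((54 + 81) + 42))**2 = -268227 + ((3 + 1) + (135 + 42))**2 = -268227 + (4 + 177)**2 = -268227 + 181**2 = -268227 + 32761 = -235466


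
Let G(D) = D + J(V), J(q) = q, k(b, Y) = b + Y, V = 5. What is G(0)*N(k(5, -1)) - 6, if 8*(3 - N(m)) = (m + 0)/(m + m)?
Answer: 139/16 ≈ 8.6875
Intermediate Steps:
k(b, Y) = Y + b
N(m) = 47/16 (N(m) = 3 - (m + 0)/(8*(m + m)) = 3 - m/(8*(2*m)) = 3 - m*1/(2*m)/8 = 3 - ⅛*½ = 3 - 1/16 = 47/16)
G(D) = 5 + D (G(D) = D + 5 = 5 + D)
G(0)*N(k(5, -1)) - 6 = (5 + 0)*(47/16) - 6 = 5*(47/16) - 6 = 235/16 - 6 = 139/16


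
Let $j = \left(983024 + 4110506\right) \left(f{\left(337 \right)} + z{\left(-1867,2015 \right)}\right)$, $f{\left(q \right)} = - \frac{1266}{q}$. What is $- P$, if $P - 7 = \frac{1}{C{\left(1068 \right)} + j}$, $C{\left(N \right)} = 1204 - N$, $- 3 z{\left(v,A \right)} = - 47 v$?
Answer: $- \frac{1054495570430327}{150642224347334} \approx -7.0$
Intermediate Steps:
$z{\left(v,A \right)} = \frac{47 v}{3}$ ($z{\left(v,A \right)} = - \frac{\left(-47\right) v}{3} = \frac{47 v}{3}$)
$j = - \frac{150642224484830}{1011}$ ($j = \left(983024 + 4110506\right) \left(- \frac{1266}{337} + \frac{47}{3} \left(-1867\right)\right) = 5093530 \left(\left(-1266\right) \frac{1}{337} - \frac{87749}{3}\right) = 5093530 \left(- \frac{1266}{337} - \frac{87749}{3}\right) = 5093530 \left(- \frac{29575211}{1011}\right) = - \frac{150642224484830}{1011} \approx -1.49 \cdot 10^{11}$)
$P = \frac{1054495570430327}{150642224347334}$ ($P = 7 + \frac{1}{\left(1204 - 1068\right) - \frac{150642224484830}{1011}} = 7 + \frac{1}{136 - \frac{150642224484830}{1011}} = 7 + \frac{1}{- \frac{150642224347334}{1011}} = 7 - \frac{1011}{150642224347334} = \frac{1054495570430327}{150642224347334} \approx 7.0$)
$- P = \left(-1\right) \frac{1054495570430327}{150642224347334} = - \frac{1054495570430327}{150642224347334}$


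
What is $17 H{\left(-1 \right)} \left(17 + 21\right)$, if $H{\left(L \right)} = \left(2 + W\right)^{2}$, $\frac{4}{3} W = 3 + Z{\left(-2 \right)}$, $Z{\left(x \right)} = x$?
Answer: $\frac{39083}{8} \approx 4885.4$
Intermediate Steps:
$W = \frac{3}{4}$ ($W = \frac{3 \left(3 - 2\right)}{4} = \frac{3}{4} \cdot 1 = \frac{3}{4} \approx 0.75$)
$H{\left(L \right)} = \frac{121}{16}$ ($H{\left(L \right)} = \left(2 + \frac{3}{4}\right)^{2} = \left(\frac{11}{4}\right)^{2} = \frac{121}{16}$)
$17 H{\left(-1 \right)} \left(17 + 21\right) = 17 \cdot \frac{121}{16} \left(17 + 21\right) = \frac{2057}{16} \cdot 38 = \frac{39083}{8}$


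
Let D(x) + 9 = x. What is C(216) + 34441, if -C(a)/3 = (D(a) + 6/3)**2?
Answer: -96602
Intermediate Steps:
D(x) = -9 + x
C(a) = -3*(-7 + a)**2 (C(a) = -3*((-9 + a) + 6/3)**2 = -3*((-9 + a) + 6*(1/3))**2 = -3*((-9 + a) + 2)**2 = -3*(-7 + a)**2)
C(216) + 34441 = -3*(-7 + 216)**2 + 34441 = -3*209**2 + 34441 = -3*43681 + 34441 = -131043 + 34441 = -96602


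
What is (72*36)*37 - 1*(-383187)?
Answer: 479091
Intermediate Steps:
(72*36)*37 - 1*(-383187) = 2592*37 + 383187 = 95904 + 383187 = 479091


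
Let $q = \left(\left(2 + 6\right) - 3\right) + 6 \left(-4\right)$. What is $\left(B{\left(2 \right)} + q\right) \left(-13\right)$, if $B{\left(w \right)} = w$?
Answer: $221$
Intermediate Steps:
$q = -19$ ($q = \left(8 - 3\right) - 24 = 5 - 24 = -19$)
$\left(B{\left(2 \right)} + q\right) \left(-13\right) = \left(2 - 19\right) \left(-13\right) = \left(-17\right) \left(-13\right) = 221$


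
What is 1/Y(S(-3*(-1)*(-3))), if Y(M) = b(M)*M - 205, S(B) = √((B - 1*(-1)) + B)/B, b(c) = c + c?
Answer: -81/16639 ≈ -0.0048681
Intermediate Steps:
b(c) = 2*c
S(B) = √(1 + 2*B)/B (S(B) = √((B + 1) + B)/B = √((1 + B) + B)/B = √(1 + 2*B)/B)
Y(M) = -205 + 2*M² (Y(M) = (2*M)*M - 205 = 2*M² - 205 = -205 + 2*M²)
1/Y(S(-3*(-1)*(-3))) = 1/(-205 + 2*(√(1 + 2*(-3*(-1)*(-3)))/((-3*(-1)*(-3))))²) = 1/(-205 + 2*(√(1 + 2*(3*(-3)))/((3*(-3))))²) = 1/(-205 + 2*(√(1 + 2*(-9))/(-9))²) = 1/(-205 + 2*(-√(1 - 18)/9)²) = 1/(-205 + 2*(-I*√17/9)²) = 1/(-205 + 2*(-17/81)) = 1/(-205 - 34/81) = 1/(-16639/81) = -81/16639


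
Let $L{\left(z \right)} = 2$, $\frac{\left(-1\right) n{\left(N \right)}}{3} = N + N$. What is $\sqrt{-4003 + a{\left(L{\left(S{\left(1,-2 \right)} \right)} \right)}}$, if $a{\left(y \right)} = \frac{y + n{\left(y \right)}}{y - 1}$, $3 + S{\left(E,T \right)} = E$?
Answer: $i \sqrt{4013} \approx 63.348 i$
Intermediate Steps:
$S{\left(E,T \right)} = -3 + E$
$n{\left(N \right)} = - 6 N$ ($n{\left(N \right)} = - 3 \left(N + N\right) = - 3 \cdot 2 N = - 6 N$)
$a{\left(y \right)} = - \frac{5 y}{-1 + y}$ ($a{\left(y \right)} = \frac{y - 6 y}{y - 1} = \frac{\left(-5\right) y}{-1 + y} = - \frac{5 y}{-1 + y}$)
$\sqrt{-4003 + a{\left(L{\left(S{\left(1,-2 \right)} \right)} \right)}} = \sqrt{-4003 - \frac{10}{-1 + 2}} = \sqrt{-4003 - \frac{10}{1}} = \sqrt{-4003 - 10 \cdot 1} = \sqrt{-4003 - 10} = \sqrt{-4013} = i \sqrt{4013}$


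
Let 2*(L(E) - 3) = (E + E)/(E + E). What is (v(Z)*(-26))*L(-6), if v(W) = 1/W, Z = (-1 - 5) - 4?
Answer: 91/10 ≈ 9.1000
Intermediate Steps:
Z = -10 (Z = -6 - 4 = -10)
L(E) = 7/2 (L(E) = 3 + ((E + E)/(E + E))/2 = 3 + ((2*E)/((2*E)))/2 = 3 + ((2*E)*(1/(2*E)))/2 = 3 + (½)*1 = 3 + ½ = 7/2)
(v(Z)*(-26))*L(-6) = (-26/(-10))*(7/2) = -⅒*(-26)*(7/2) = (13/5)*(7/2) = 91/10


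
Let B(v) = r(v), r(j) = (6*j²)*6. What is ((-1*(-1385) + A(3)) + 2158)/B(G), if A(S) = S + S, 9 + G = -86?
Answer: 1183/108300 ≈ 0.010923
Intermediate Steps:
G = -95 (G = -9 - 86 = -95)
A(S) = 2*S
r(j) = 36*j²
B(v) = 36*v²
((-1*(-1385) + A(3)) + 2158)/B(G) = ((-1*(-1385) + 2*3) + 2158)/((36*(-95)²)) = ((1385 + 6) + 2158)/((36*9025)) = (1391 + 2158)/324900 = 3549*(1/324900) = 1183/108300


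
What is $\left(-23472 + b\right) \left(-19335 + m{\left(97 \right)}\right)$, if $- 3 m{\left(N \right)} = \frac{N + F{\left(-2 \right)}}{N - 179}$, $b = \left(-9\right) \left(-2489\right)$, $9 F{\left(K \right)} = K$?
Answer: $\frac{5094011461}{246} \approx 2.0707 \cdot 10^{7}$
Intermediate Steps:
$F{\left(K \right)} = \frac{K}{9}$
$b = 22401$
$m{\left(N \right)} = - \frac{- \frac{2}{9} + N}{3 \left(-179 + N\right)}$ ($m{\left(N \right)} = - \frac{\left(N + \frac{1}{9} \left(-2\right)\right) \frac{1}{N - 179}}{3} = - \frac{\left(N - \frac{2}{9}\right) \frac{1}{-179 + N}}{3} = - \frac{\left(- \frac{2}{9} + N\right) \frac{1}{-179 + N}}{3} = - \frac{\frac{1}{-179 + N} \left(- \frac{2}{9} + N\right)}{3} = - \frac{- \frac{2}{9} + N}{3 \left(-179 + N\right)}$)
$\left(-23472 + b\right) \left(-19335 + m{\left(97 \right)}\right) = \left(-23472 + 22401\right) \left(-19335 + \frac{2 - 873}{27 \left(-179 + 97\right)}\right) = - 1071 \left(-19335 + \frac{2 - 873}{27 \left(-82\right)}\right) = - 1071 \left(-19335 + \frac{1}{27} \left(- \frac{1}{82}\right) \left(-871\right)\right) = - 1071 \left(-19335 + \frac{871}{2214}\right) = \left(-1071\right) \left(- \frac{42806819}{2214}\right) = \frac{5094011461}{246}$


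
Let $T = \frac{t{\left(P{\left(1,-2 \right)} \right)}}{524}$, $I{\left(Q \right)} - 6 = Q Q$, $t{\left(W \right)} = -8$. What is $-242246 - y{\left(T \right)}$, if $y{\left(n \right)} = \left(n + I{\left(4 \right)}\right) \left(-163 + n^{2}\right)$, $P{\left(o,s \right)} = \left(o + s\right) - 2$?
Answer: $- \frac{536535004066}{2248091} \approx -2.3866 \cdot 10^{5}$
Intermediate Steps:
$P{\left(o,s \right)} = -2 + o + s$
$I{\left(Q \right)} = 6 + Q^{2}$ ($I{\left(Q \right)} = 6 + Q Q = 6 + Q^{2}$)
$T = - \frac{2}{131}$ ($T = - \frac{8}{524} = \left(-8\right) \frac{1}{524} = - \frac{2}{131} \approx -0.015267$)
$y{\left(n \right)} = \left(-163 + n^{2}\right) \left(22 + n\right)$ ($y{\left(n \right)} = \left(n + \left(6 + 4^{2}\right)\right) \left(-163 + n^{2}\right) = \left(n + \left(6 + 16\right)\right) \left(-163 + n^{2}\right) = \left(n + 22\right) \left(-163 + n^{2}\right) = \left(22 + n\right) \left(-163 + n^{2}\right) = \left(-163 + n^{2}\right) \left(22 + n\right)$)
$-242246 - y{\left(T \right)} = -242246 - \left(-3586 + \left(- \frac{2}{131}\right)^{3} - - \frac{326}{131} + 22 \left(- \frac{2}{131}\right)^{2}\right) = -242246 - \left(-3586 - \frac{8}{2248091} + \frac{326}{131} + 22 \cdot \frac{4}{17161}\right) = -242246 - \left(-3586 - \frac{8}{2248091} + \frac{326}{131} + \frac{88}{17161}\right) = -242246 - - \frac{8056048320}{2248091} = -242246 + \frac{8056048320}{2248091} = - \frac{536535004066}{2248091}$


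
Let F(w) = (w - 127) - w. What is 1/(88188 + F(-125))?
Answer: 1/88061 ≈ 1.1356e-5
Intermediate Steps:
F(w) = -127 (F(w) = (-127 + w) - w = -127)
1/(88188 + F(-125)) = 1/(88188 - 127) = 1/88061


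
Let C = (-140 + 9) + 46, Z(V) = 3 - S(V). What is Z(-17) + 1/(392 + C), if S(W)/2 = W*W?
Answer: -176524/307 ≈ -575.00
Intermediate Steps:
S(W) = 2*W² (S(W) = 2*(W*W) = 2*W²)
Z(V) = 3 - 2*V²
C = -85 (C = -131 + 46 = -85)
Z(-17) + 1/(392 + C) = (3 - 2*(-17)²) + 1/(392 - 85) = (3 - 2*289) + 1/307 = (3 - 578) + 1/307 = -575 + 1/307 = -176524/307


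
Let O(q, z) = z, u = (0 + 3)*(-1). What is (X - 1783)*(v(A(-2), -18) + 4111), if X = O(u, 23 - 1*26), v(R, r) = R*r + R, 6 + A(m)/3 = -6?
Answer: -8435278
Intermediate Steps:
A(m) = -36 (A(m) = -18 + 3*(-6) = -18 - 18 = -36)
v(R, r) = R + R*r
u = -3 (u = 3*(-1) = -3)
X = -3 (X = 23 - 1*26 = 23 - 26 = -3)
(X - 1783)*(v(A(-2), -18) + 4111) = (-3 - 1783)*(-36*(1 - 18) + 4111) = -1786*(-36*(-17) + 4111) = -1786*(612 + 4111) = -1786*4723 = -8435278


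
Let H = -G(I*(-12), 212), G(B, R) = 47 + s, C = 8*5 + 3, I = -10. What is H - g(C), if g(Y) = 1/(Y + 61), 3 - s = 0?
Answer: -5201/104 ≈ -50.010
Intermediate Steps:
s = 3 (s = 3 - 1*0 = 3 + 0 = 3)
C = 43 (C = 40 + 3 = 43)
G(B, R) = 50 (G(B, R) = 47 + 3 = 50)
g(Y) = 1/(61 + Y)
H = -50 (H = -1*50 = -50)
H - g(C) = -50 - 1/(61 + 43) = -50 - 1/104 = -5201/104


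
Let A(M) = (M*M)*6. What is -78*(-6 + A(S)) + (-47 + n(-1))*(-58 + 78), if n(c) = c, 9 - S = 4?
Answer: -12192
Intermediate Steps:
S = 5 (S = 9 - 1*4 = 9 - 4 = 5)
A(M) = 6*M² (A(M) = M²*6 = 6*M²)
-78*(-6 + A(S)) + (-47 + n(-1))*(-58 + 78) = -78*(-6 + 6*5²) + (-47 - 1)*(-58 + 78) = -78*(-6 + 6*25) - 48*20 = -78*(-6 + 150) - 960 = -78*144 - 960 = -11232 - 960 = -12192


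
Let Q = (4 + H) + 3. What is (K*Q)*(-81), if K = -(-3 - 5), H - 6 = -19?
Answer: 3888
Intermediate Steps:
H = -13 (H = 6 - 19 = -13)
K = 8 (K = -1*(-8) = 8)
Q = -6 (Q = (4 - 13) + 3 = -9 + 3 = -6)
(K*Q)*(-81) = (8*(-6))*(-81) = -48*(-81) = 3888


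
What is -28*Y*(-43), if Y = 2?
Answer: 2408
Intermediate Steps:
-28*Y*(-43) = -28*2*(-43) = -56*(-43) = 2408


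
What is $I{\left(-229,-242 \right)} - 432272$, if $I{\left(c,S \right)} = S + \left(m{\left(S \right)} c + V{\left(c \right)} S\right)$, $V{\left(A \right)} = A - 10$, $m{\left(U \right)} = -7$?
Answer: $-373073$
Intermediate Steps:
$V{\left(A \right)} = -10 + A$
$I{\left(c,S \right)} = S - 7 c + S \left(-10 + c\right)$ ($I{\left(c,S \right)} = S + \left(- 7 c + \left(-10 + c\right) S\right) = S + \left(- 7 c + S \left(-10 + c\right)\right) = S - 7 c + S \left(-10 + c\right)$)
$I{\left(-229,-242 \right)} - 432272 = \left(-242 - -1603 - 242 \left(-10 - 229\right)\right) - 432272 = \left(-242 + 1603 - -57838\right) - 432272 = \left(-242 + 1603 + 57838\right) - 432272 = 59199 - 432272 = -373073$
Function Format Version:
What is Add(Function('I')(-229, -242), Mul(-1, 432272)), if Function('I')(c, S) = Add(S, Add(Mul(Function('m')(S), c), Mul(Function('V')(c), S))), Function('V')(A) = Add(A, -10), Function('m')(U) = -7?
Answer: -373073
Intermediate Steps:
Function('V')(A) = Add(-10, A)
Function('I')(c, S) = Add(S, Mul(-7, c), Mul(S, Add(-10, c))) (Function('I')(c, S) = Add(S, Add(Mul(-7, c), Mul(Add(-10, c), S))) = Add(S, Add(Mul(-7, c), Mul(S, Add(-10, c)))) = Add(S, Mul(-7, c), Mul(S, Add(-10, c))))
Add(Function('I')(-229, -242), Mul(-1, 432272)) = Add(Add(-242, Mul(-7, -229), Mul(-242, Add(-10, -229))), Mul(-1, 432272)) = Add(Add(-242, 1603, Mul(-242, -239)), -432272) = Add(Add(-242, 1603, 57838), -432272) = Add(59199, -432272) = -373073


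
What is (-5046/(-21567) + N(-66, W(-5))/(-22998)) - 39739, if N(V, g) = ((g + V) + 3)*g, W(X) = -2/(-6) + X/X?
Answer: -29565512063669/743996799 ≈ -39739.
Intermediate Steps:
W(X) = 4/3 (W(X) = -2*(-1/6) + 1 = 1/3 + 1 = 4/3)
N(V, g) = g*(3 + V + g) (N(V, g) = ((V + g) + 3)*g = (3 + V + g)*g = g*(3 + V + g))
(-5046/(-21567) + N(-66, W(-5))/(-22998)) - 39739 = (-5046/(-21567) + (4*(3 - 66 + 4/3)/3)/(-22998)) - 39739 = (-5046*(-1/21567) + ((4/3)*(-185/3))*(-1/22998)) - 39739 = (1682/7189 - 740/9*(-1/22998)) - 39739 = (1682/7189 + 370/103491) - 39739 = 176731792/743996799 - 39739 = -29565512063669/743996799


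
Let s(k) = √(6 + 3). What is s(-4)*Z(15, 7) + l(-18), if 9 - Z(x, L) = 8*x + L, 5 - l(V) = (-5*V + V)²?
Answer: -5533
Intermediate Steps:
l(V) = 5 - 16*V² (l(V) = 5 - (-5*V + V)² = 5 - (-4*V)² = 5 - 16*V²)
Z(x, L) = 9 - L - 8*x (Z(x, L) = 9 - (8*x + L) = 9 - (L + 8*x) = 9 + (-L - 8*x) = 9 - L - 8*x)
s(k) = 3 (s(k) = √9 = 3)
s(-4)*Z(15, 7) + l(-18) = 3*(9 - 1*7 - 8*15) + (5 - 16*(-18)²) = 3*(9 - 7 - 120) + (5 - 16*324) = 3*(-118) + (5 - 5184) = -354 - 5179 = -5533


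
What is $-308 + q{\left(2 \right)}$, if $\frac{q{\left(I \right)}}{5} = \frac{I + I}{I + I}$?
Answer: $-303$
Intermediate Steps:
$q{\left(I \right)} = 5$ ($q{\left(I \right)} = 5 \frac{I + I}{I + I} = 5 \frac{2 I}{2 I} = 5 \cdot 2 I \frac{1}{2 I} = 5 \cdot 1 = 5$)
$-308 + q{\left(2 \right)} = -308 + 5 = -303$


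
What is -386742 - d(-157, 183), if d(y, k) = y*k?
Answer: -358011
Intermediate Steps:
d(y, k) = k*y
-386742 - d(-157, 183) = -386742 - 183*(-157) = -386742 - 1*(-28731) = -386742 + 28731 = -358011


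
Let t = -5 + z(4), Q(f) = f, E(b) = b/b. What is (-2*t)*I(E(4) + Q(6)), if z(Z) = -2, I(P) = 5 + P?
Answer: 168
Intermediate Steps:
E(b) = 1
t = -7 (t = -5 - 2 = -7)
(-2*t)*I(E(4) + Q(6)) = (-2*(-7))*(5 + (1 + 6)) = 14*(5 + 7) = 14*12 = 168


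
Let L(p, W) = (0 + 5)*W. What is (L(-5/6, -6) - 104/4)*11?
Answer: -616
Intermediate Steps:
L(p, W) = 5*W
(L(-5/6, -6) - 104/4)*11 = (5*(-6) - 104/4)*11 = (-30 - 104/4)*11 = (-30 - 1*26)*11 = (-30 - 26)*11 = -56*11 = -616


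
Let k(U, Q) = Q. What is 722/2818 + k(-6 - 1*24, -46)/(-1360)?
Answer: 277887/958120 ≈ 0.29003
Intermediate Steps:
722/2818 + k(-6 - 1*24, -46)/(-1360) = 722/2818 - 46/(-1360) = 722*(1/2818) - 46*(-1/1360) = 361/1409 + 23/680 = 277887/958120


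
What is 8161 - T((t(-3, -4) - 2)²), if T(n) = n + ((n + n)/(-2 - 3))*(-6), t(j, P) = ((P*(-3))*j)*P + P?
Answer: -282943/5 ≈ -56589.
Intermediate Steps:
t(j, P) = P - 3*j*P² (t(j, P) = ((-3*P)*j)*P + P = (-3*P*j)*P + P = -3*j*P² + P = P - 3*j*P²)
T(n) = 17*n/5 (T(n) = n + ((2*n)/(-5))*(-6) = n + ((2*n)*(-⅕))*(-6) = n - 2*n/5*(-6) = n + 12*n/5 = 17*n/5)
8161 - T((t(-3, -4) - 2)²) = 8161 - 17*(-4*(1 - 3*(-4)*(-3)) - 2)²/5 = 8161 - 17*(-4*(1 - 36) - 2)²/5 = 8161 - 17*(-4*(-35) - 2)²/5 = 8161 - 17*(140 - 2)²/5 = 8161 - 17*138²/5 = 8161 - 17*19044/5 = 8161 - 1*323748/5 = 8161 - 323748/5 = -282943/5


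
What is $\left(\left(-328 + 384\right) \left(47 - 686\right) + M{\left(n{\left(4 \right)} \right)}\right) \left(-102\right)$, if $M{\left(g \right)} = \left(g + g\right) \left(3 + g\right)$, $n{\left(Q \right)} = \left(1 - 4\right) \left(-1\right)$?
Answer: $3646296$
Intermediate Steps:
$n{\left(Q \right)} = 3$ ($n{\left(Q \right)} = \left(-3\right) \left(-1\right) = 3$)
$M{\left(g \right)} = 2 g \left(3 + g\right)$
$\left(\left(-328 + 384\right) \left(47 - 686\right) + M{\left(n{\left(4 \right)} \right)}\right) \left(-102\right) = \left(\left(-328 + 384\right) \left(47 - 686\right) + 2 \cdot 3 \left(3 + 3\right)\right) \left(-102\right) = \left(56 \left(-639\right) + 2 \cdot 3 \cdot 6\right) \left(-102\right) = \left(-35784 + 36\right) \left(-102\right) = \left(-35748\right) \left(-102\right) = 3646296$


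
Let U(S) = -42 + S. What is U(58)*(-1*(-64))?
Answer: 1024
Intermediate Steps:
U(58)*(-1*(-64)) = (-42 + 58)*(-1*(-64)) = 16*64 = 1024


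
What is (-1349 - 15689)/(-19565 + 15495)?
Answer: 8519/2035 ≈ 4.1862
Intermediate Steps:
(-1349 - 15689)/(-19565 + 15495) = -17038/(-4070) = -17038*(-1/4070) = 8519/2035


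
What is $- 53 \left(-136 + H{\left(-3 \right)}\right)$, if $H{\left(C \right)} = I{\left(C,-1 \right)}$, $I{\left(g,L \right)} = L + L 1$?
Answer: $7314$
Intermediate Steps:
$I{\left(g,L \right)} = 2 L$ ($I{\left(g,L \right)} = L + L = 2 L$)
$H{\left(C \right)} = -2$ ($H{\left(C \right)} = 2 \left(-1\right) = -2$)
$- 53 \left(-136 + H{\left(-3 \right)}\right) = - 53 \left(-136 - 2\right) = \left(-53\right) \left(-138\right) = 7314$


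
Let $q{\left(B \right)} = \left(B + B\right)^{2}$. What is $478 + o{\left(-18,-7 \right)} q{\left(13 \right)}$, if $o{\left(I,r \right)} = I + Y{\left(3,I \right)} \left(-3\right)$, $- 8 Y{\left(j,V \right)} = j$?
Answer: $- \frac{21859}{2} \approx -10930.0$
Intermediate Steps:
$Y{\left(j,V \right)} = - \frac{j}{8}$
$o{\left(I,r \right)} = \frac{9}{8} + I$ ($o{\left(I,r \right)} = I + \left(- \frac{1}{8}\right) 3 \left(-3\right) = I - - \frac{9}{8} = I + \frac{9}{8} = \frac{9}{8} + I$)
$q{\left(B \right)} = 4 B^{2}$ ($q{\left(B \right)} = \left(2 B\right)^{2} = 4 B^{2}$)
$478 + o{\left(-18,-7 \right)} q{\left(13 \right)} = 478 + \left(\frac{9}{8} - 18\right) 4 \cdot 13^{2} = 478 - \frac{135 \cdot 4 \cdot 169}{8} = 478 - \frac{22815}{2} = - \frac{21859}{2}$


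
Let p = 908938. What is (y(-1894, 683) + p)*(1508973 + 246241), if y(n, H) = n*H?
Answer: -675167638096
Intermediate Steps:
y(n, H) = H*n
(y(-1894, 683) + p)*(1508973 + 246241) = (683*(-1894) + 908938)*(1508973 + 246241) = (-1293602 + 908938)*1755214 = -384664*1755214 = -675167638096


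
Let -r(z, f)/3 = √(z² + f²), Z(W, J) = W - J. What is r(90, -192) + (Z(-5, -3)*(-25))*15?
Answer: 750 - 18*√1249 ≈ 113.86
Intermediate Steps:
r(z, f) = -3*√(f² + z²) (r(z, f) = -3*√(z² + f²) = -3*√(f² + z²))
r(90, -192) + (Z(-5, -3)*(-25))*15 = -3*√((-192)² + 90²) + ((-5 - 1*(-3))*(-25))*15 = -3*√(36864 + 8100) + ((-5 + 3)*(-25))*15 = -18*√1249 - 2*(-25)*15 = -18*√1249 + 50*15 = -18*√1249 + 750 = 750 - 18*√1249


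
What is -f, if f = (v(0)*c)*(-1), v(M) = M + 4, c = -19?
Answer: -76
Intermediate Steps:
v(M) = 4 + M
f = 76 (f = ((4 + 0)*(-19))*(-1) = (4*(-19))*(-1) = -76*(-1) = 76)
-f = -1*76 = -76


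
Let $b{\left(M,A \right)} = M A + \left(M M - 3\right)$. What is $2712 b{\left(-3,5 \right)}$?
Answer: $-24408$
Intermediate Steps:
$b{\left(M,A \right)} = -3 + M^{2} + A M$ ($b{\left(M,A \right)} = A M + \left(M^{2} - 3\right) = A M + \left(-3 + M^{2}\right) = -3 + M^{2} + A M$)
$2712 b{\left(-3,5 \right)} = 2712 \left(-3 + \left(-3\right)^{2} + 5 \left(-3\right)\right) = 2712 \left(-3 + 9 - 15\right) = 2712 \left(-9\right) = -24408$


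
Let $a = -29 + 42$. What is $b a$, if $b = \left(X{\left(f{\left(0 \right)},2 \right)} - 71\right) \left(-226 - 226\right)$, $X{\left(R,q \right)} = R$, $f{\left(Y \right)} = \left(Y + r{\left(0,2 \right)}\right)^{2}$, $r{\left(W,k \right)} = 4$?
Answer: $323180$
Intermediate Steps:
$f{\left(Y \right)} = \left(4 + Y\right)^{2}$ ($f{\left(Y \right)} = \left(Y + 4\right)^{2} = \left(4 + Y\right)^{2}$)
$a = 13$
$b = 24860$ ($b = \left(\left(4 + 0\right)^{2} - 71\right) \left(-226 - 226\right) = \left(4^{2} - 71\right) \left(-452\right) = \left(16 - 71\right) \left(-452\right) = \left(-55\right) \left(-452\right) = 24860$)
$b a = 24860 \cdot 13 = 323180$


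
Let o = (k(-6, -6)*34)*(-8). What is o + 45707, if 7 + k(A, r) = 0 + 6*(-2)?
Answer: 50875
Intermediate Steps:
k(A, r) = -19 (k(A, r) = -7 + (0 + 6*(-2)) = -7 + (0 - 12) = -7 - 12 = -19)
o = 5168 (o = -19*34*(-8) = -646*(-8) = 5168)
o + 45707 = 5168 + 45707 = 50875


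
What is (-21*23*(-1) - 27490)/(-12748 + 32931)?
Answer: -27007/20183 ≈ -1.3381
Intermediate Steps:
(-21*23*(-1) - 27490)/(-12748 + 32931) = (-483*(-1) - 27490)/20183 = (483 - 27490)*(1/20183) = -27007*1/20183 = -27007/20183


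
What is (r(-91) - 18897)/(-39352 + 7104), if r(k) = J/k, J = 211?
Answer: 859919/1467284 ≈ 0.58606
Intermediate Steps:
r(k) = 211/k
(r(-91) - 18897)/(-39352 + 7104) = (211/(-91) - 18897)/(-39352 + 7104) = (211*(-1/91) - 18897)/(-32248) = (-211/91 - 18897)*(-1/32248) = -1719838/91*(-1/32248) = 859919/1467284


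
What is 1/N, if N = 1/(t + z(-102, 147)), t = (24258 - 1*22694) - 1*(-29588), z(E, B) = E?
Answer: 31050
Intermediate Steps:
t = 31152 (t = (24258 - 22694) + 29588 = 1564 + 29588 = 31152)
N = 1/31050 (N = 1/(31152 - 102) = 1/31050 ≈ 3.2206e-5)
1/N = 1/(1/31050) = 31050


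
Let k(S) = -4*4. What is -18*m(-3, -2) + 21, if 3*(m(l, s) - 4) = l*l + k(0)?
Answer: -9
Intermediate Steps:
k(S) = -16
m(l, s) = -4/3 + l²/3 (m(l, s) = 4 + (l*l - 16)/3 = 4 + (l² - 16)/3 = 4 + (-16 + l²)/3 = 4 + (-16/3 + l²/3) = -4/3 + l²/3)
-18*m(-3, -2) + 21 = -18*(-4/3 + (⅓)*(-3)²) + 21 = -18*(-4/3 + (⅓)*9) + 21 = -18*(-4/3 + 3) + 21 = -18*5/3 + 21 = -30 + 21 = -9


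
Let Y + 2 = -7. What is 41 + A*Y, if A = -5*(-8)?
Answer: -319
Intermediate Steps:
A = 40
Y = -9 (Y = -2 - 7 = -9)
41 + A*Y = 41 + 40*(-9) = 41 - 360 = -319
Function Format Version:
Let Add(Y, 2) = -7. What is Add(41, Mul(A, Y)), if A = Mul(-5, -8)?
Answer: -319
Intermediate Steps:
A = 40
Y = -9 (Y = Add(-2, -7) = -9)
Add(41, Mul(A, Y)) = Add(41, Mul(40, -9)) = Add(41, -360) = -319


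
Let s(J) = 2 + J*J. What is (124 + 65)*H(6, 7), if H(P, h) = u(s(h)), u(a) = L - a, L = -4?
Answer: -10395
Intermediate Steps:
s(J) = 2 + J²
u(a) = -4 - a
H(P, h) = -6 - h² (H(P, h) = -4 - (2 + h²) = -4 + (-2 - h²) = -6 - h²)
(124 + 65)*H(6, 7) = (124 + 65)*(-6 - 1*7²) = 189*(-6 - 1*49) = 189*(-6 - 49) = 189*(-55) = -10395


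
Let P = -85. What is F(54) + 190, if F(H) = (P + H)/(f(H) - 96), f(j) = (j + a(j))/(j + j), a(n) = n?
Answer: 18081/95 ≈ 190.33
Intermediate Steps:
f(j) = 1 (f(j) = (j + j)/(j + j) = (2*j)/((2*j)) = (2*j)*(1/(2*j)) = 1)
F(H) = 17/19 - H/95 (F(H) = (-85 + H)/(1 - 96) = (-85 + H)/(-95) = (-85 + H)*(-1/95) = 17/19 - H/95)
F(54) + 190 = (17/19 - 1/95*54) + 190 = (17/19 - 54/95) + 190 = 31/95 + 190 = 18081/95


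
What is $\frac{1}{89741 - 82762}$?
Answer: $\frac{1}{6979} \approx 0.00014329$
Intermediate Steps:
$\frac{1}{89741 - 82762} = \frac{1}{6979}$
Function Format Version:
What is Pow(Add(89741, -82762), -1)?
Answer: Rational(1, 6979) ≈ 0.00014329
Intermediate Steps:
Pow(Add(89741, -82762), -1) = Pow(6979, -1) = Rational(1, 6979)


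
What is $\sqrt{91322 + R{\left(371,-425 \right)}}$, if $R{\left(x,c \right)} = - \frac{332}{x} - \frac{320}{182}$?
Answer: $\frac{\sqrt{43351211670}}{689} \approx 302.19$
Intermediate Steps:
$R{\left(x,c \right)} = - \frac{160}{91} - \frac{332}{x}$ ($R{\left(x,c \right)} = - \frac{332}{x} - \frac{160}{91} = - \frac{160}{91} - \frac{332}{x}$)
$\sqrt{91322 + R{\left(371,-425 \right)}} = \sqrt{91322 - \left(\frac{160}{91} + \frac{332}{371}\right)} = \sqrt{91322 - \frac{1828}{689}} = \sqrt{\frac{62919030}{689}} = \frac{\sqrt{43351211670}}{689}$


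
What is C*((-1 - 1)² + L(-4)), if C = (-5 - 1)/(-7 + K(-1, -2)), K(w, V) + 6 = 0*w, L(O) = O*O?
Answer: 120/13 ≈ 9.2308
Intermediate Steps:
L(O) = O²
K(w, V) = -6 (K(w, V) = -6 + 0*w = -6 + 0 = -6)
C = 6/13 (C = (-5 - 1)/(-7 - 6) = -6/(-13) = -6*(-1/13) = 6/13 ≈ 0.46154)
C*((-1 - 1)² + L(-4)) = 6*((-1 - 1)² + (-4)²)/13 = 6*((-2)² + 16)/13 = 6*(4 + 16)/13 = (6/13)*20 = 120/13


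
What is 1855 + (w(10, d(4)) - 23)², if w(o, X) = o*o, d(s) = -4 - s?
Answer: 7784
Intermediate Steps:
w(o, X) = o²
1855 + (w(10, d(4)) - 23)² = 1855 + (10² - 23)² = 1855 + (100 - 23)² = 1855 + 77² = 1855 + 5929 = 7784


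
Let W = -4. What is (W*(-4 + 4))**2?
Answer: 0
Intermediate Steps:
(W*(-4 + 4))**2 = (-4*(-4 + 4))**2 = (-4*0)**2 = 0**2 = 0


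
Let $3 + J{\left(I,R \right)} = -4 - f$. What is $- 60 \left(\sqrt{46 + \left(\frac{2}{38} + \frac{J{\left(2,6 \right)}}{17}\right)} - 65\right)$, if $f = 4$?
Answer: $3900 - \frac{60 \sqrt{4737118}}{323} \approx 3495.7$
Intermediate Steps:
$J{\left(I,R \right)} = -11$ ($J{\left(I,R \right)} = -3 - 8 = -11$)
$- 60 \left(\sqrt{46 + \left(\frac{2}{38} + \frac{J{\left(2,6 \right)}}{17}\right)} - 65\right) = - 60 \left(\sqrt{46 + \left(\frac{2}{38} - \frac{11}{17}\right)} - 65\right) = - 60 \left(\sqrt{46 + \left(2 \cdot \frac{1}{38} - \frac{11}{17}\right)} - 65\right) = - 60 \left(\sqrt{46 + \left(\frac{1}{19} - \frac{11}{17}\right)} - 65\right) = - 60 \left(\sqrt{46 - \frac{192}{323}} - 65\right) = - 60 \left(\sqrt{\frac{14666}{323}} - 65\right) = - 60 \left(\frac{\sqrt{4737118}}{323} - 65\right) = - 60 \left(-65 + \frac{\sqrt{4737118}}{323}\right) = 3900 - \frac{60 \sqrt{4737118}}{323}$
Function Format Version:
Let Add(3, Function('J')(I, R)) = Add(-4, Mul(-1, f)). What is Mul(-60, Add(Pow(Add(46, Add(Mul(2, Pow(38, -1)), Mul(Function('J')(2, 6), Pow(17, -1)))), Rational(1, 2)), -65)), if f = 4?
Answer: Add(3900, Mul(Rational(-60, 323), Pow(4737118, Rational(1, 2)))) ≈ 3495.7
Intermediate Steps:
Function('J')(I, R) = -11 (Function('J')(I, R) = Add(-3, Add(-4, Mul(-1, 4))) = Add(-3, Add(-4, -4)) = Add(-3, -8) = -11)
Mul(-60, Add(Pow(Add(46, Add(Mul(2, Pow(38, -1)), Mul(Function('J')(2, 6), Pow(17, -1)))), Rational(1, 2)), -65)) = Mul(-60, Add(Pow(Add(46, Add(Mul(2, Pow(38, -1)), Mul(-11, Pow(17, -1)))), Rational(1, 2)), -65)) = Mul(-60, Add(Pow(Add(46, Add(Mul(2, Rational(1, 38)), Mul(-11, Rational(1, 17)))), Rational(1, 2)), -65)) = Mul(-60, Add(Pow(Add(46, Add(Rational(1, 19), Rational(-11, 17))), Rational(1, 2)), -65)) = Mul(-60, Add(Pow(Add(46, Rational(-192, 323)), Rational(1, 2)), -65)) = Mul(-60, Add(Pow(Rational(14666, 323), Rational(1, 2)), -65)) = Mul(-60, Add(Mul(Rational(1, 323), Pow(4737118, Rational(1, 2))), -65)) = Mul(-60, Add(-65, Mul(Rational(1, 323), Pow(4737118, Rational(1, 2))))) = Add(3900, Mul(Rational(-60, 323), Pow(4737118, Rational(1, 2))))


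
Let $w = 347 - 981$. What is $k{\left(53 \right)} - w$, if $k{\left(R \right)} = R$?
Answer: $687$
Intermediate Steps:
$w = -634$
$k{\left(53 \right)} - w = 53 - -634 = 53 + 634 = 687$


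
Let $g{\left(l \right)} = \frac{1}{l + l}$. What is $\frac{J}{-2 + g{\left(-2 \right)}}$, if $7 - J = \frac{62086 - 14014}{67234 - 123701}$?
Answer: $- \frac{1773364}{508203} \approx -3.4895$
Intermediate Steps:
$g{\left(l \right)} = \frac{1}{2 l}$
$J = \frac{443341}{56467}$ ($J = 7 - \frac{62086 - 14014}{67234 - 123701} = 7 - \frac{48072}{-56467} = 7 - 48072 \left(- \frac{1}{56467}\right) = 7 - - \frac{48072}{56467} = 7 + \frac{48072}{56467} = \frac{443341}{56467} \approx 7.8513$)
$\frac{J}{-2 + g{\left(-2 \right)}} = \frac{443341}{56467 \left(-2 + \frac{1}{2 \left(-2\right)}\right)} = \frac{443341}{56467 \left(-2 + \frac{1}{2} \left(- \frac{1}{2}\right)\right)} = \frac{443341}{56467 \left(-2 - \frac{1}{4}\right)} = \frac{443341}{56467 \left(- \frac{9}{4}\right)} = \frac{443341}{56467} \left(- \frac{4}{9}\right) = - \frac{1773364}{508203}$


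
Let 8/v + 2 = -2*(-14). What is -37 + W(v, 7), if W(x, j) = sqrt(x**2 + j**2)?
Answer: -37 + sqrt(8297)/13 ≈ -29.993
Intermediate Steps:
v = 4/13 (v = 8/(-2 - 2*(-14)) = 8/(-2 + 28) = 8/26 = 8*(1/26) = 4/13 ≈ 0.30769)
W(x, j) = sqrt(j**2 + x**2)
-37 + W(v, 7) = -37 + sqrt(7**2 + (4/13)**2) = -37 + sqrt(49 + 16/169) = -37 + sqrt(8297/169) = -37 + sqrt(8297)/13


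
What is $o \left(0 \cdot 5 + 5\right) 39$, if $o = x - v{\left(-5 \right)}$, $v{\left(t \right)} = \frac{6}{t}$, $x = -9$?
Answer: $-1521$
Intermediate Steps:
$o = - \frac{39}{5}$ ($o = -9 - \frac{6}{-5} = -9 - 6 \left(- \frac{1}{5}\right) = -9 - - \frac{6}{5} = -9 + \frac{6}{5} = - \frac{39}{5} \approx -7.8$)
$o \left(0 \cdot 5 + 5\right) 39 = - \frac{39 \left(0 \cdot 5 + 5\right)}{5} \cdot 39 = - \frac{39 \left(0 + 5\right)}{5} \cdot 39 = \left(- \frac{39}{5}\right) 5 \cdot 39 = \left(-39\right) 39 = -1521$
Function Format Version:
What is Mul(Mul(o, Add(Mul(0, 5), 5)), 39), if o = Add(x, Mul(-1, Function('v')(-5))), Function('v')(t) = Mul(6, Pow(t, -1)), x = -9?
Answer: -1521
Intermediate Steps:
o = Rational(-39, 5) (o = Add(-9, Mul(-1, Mul(6, Pow(-5, -1)))) = Add(-9, Mul(-1, Mul(6, Rational(-1, 5)))) = Add(-9, Mul(-1, Rational(-6, 5))) = Add(-9, Rational(6, 5)) = Rational(-39, 5) ≈ -7.8000)
Mul(Mul(o, Add(Mul(0, 5), 5)), 39) = Mul(Mul(Rational(-39, 5), Add(Mul(0, 5), 5)), 39) = Mul(Mul(Rational(-39, 5), Add(0, 5)), 39) = Mul(Mul(Rational(-39, 5), 5), 39) = Mul(-39, 39) = -1521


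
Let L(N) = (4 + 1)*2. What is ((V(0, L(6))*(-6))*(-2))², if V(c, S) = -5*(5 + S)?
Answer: 810000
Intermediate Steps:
L(N) = 10 (L(N) = 5*2 = 10)
V(c, S) = -25 - 5*S
((V(0, L(6))*(-6))*(-2))² = (((-25 - 5*10)*(-6))*(-2))² = (((-25 - 50)*(-6))*(-2))² = (-75*(-6)*(-2))² = (450*(-2))² = (-900)² = 810000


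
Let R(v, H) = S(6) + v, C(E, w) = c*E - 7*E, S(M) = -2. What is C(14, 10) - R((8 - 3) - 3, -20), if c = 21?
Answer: 196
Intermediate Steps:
C(E, w) = 14*E (C(E, w) = 21*E - 7*E = 14*E)
R(v, H) = -2 + v
C(14, 10) - R((8 - 3) - 3, -20) = 14*14 - (-2 + ((8 - 3) - 3)) = 196 - (-2 + (5 - 3)) = 196 - (-2 + 2) = 196 - 1*0 = 196 + 0 = 196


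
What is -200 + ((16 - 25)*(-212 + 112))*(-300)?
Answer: -270200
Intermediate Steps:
-200 + ((16 - 25)*(-212 + 112))*(-300) = -200 - 9*(-100)*(-300) = -200 + 900*(-300) = -200 - 270000 = -270200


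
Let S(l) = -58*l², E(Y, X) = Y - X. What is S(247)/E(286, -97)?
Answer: -3538522/383 ≈ -9239.0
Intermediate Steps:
S(247)/E(286, -97) = (-58*247²)/(286 - 1*(-97)) = (-58*61009)/(286 + 97) = -3538522/383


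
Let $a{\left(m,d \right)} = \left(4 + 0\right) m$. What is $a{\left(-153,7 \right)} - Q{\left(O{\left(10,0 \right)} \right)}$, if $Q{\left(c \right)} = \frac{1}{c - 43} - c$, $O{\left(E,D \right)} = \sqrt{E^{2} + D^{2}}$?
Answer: $- \frac{19865}{33} \approx -601.97$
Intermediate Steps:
$O{\left(E,D \right)} = \sqrt{D^{2} + E^{2}}$
$a{\left(m,d \right)} = 4 m$
$Q{\left(c \right)} = \frac{1}{-43 + c} - c$
$a{\left(-153,7 \right)} - Q{\left(O{\left(10,0 \right)} \right)} = 4 \left(-153\right) - \frac{1 - \left(\sqrt{0^{2} + 10^{2}}\right)^{2} + 43 \sqrt{0^{2} + 10^{2}}}{-43 + \sqrt{0^{2} + 10^{2}}} = -612 - \frac{1 - \left(\sqrt{0 + 100}\right)^{2} + 43 \sqrt{0 + 100}}{-43 + \sqrt{0 + 100}} = -612 - \frac{1 - \left(\sqrt{100}\right)^{2} + 43 \sqrt{100}}{-43 + \sqrt{100}} = -612 - \frac{1 - 10^{2} + 43 \cdot 10}{-43 + 10} = -612 - \frac{1 - 100 + 430}{-33} = -612 - - \frac{1 - 100 + 430}{33} = -612 - \left(- \frac{1}{33}\right) 331 = -612 - - \frac{331}{33} = -612 + \frac{331}{33} = - \frac{19865}{33}$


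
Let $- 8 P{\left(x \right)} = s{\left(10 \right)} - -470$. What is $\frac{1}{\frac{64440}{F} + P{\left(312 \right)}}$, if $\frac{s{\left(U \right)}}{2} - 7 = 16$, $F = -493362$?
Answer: $- \frac{54818}{3542921} \approx -0.015473$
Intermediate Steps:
$s{\left(U \right)} = 46$ ($s{\left(U \right)} = 14 + 2 \cdot 16 = 14 + 32 = 46$)
$P{\left(x \right)} = - \frac{129}{2}$ ($P{\left(x \right)} = - \frac{46 - -470}{8} = - \frac{46 + 470}{8} = \left(- \frac{1}{8}\right) 516 = - \frac{129}{2}$)
$\frac{1}{\frac{64440}{F} + P{\left(312 \right)}} = \frac{1}{\frac{64440}{-493362} - \frac{129}{2}} = \frac{1}{64440 \left(- \frac{1}{493362}\right) - \frac{129}{2}} = \frac{1}{- \frac{3580}{27409} - \frac{129}{2}} = \frac{1}{- \frac{3542921}{54818}} = - \frac{54818}{3542921}$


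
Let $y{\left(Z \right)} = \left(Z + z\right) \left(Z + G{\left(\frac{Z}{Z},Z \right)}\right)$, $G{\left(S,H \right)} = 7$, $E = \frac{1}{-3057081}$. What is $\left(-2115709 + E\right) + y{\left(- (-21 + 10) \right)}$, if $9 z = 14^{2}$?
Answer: $- \frac{6466090107640}{3057081} \approx -2.1151 \cdot 10^{6}$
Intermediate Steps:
$E = - \frac{1}{3057081} \approx -3.2711 \cdot 10^{-7}$
$z = \frac{196}{9}$ ($z = \frac{14^{2}}{9} = \frac{1}{9} \cdot 196 = \frac{196}{9} \approx 21.778$)
$y{\left(Z \right)} = \left(7 + Z\right) \left(\frac{196}{9} + Z\right)$ ($y{\left(Z \right)} = \left(Z + \frac{196}{9}\right) \left(Z + 7\right) = \left(\frac{196}{9} + Z\right) \left(7 + Z\right) = \left(7 + Z\right) \left(\frac{196}{9} + Z\right)$)
$\left(-2115709 + E\right) + y{\left(- (-21 + 10) \right)} = \left(-2115709 - \frac{1}{3057081}\right) + \left(\frac{1372}{9} + \left(- (-21 + 10)\right)^{2} + \frac{259 \left(- (-21 + 10)\right)}{9}\right) = - \frac{6467893785430}{3057081} + \left(\frac{1372}{9} + \left(\left(-1\right) \left(-11\right)\right)^{2} + \frac{259 \left(\left(-1\right) \left(-11\right)\right)}{9}\right) = - \frac{6467893785430}{3057081} + \left(\frac{1372}{9} + 11^{2} + \frac{259}{9} \cdot 11\right) = - \frac{6467893785430}{3057081} + \left(\frac{1372}{9} + 121 + \frac{2849}{9}\right) = - \frac{6467893785430}{3057081} + 590 = - \frac{6466090107640}{3057081}$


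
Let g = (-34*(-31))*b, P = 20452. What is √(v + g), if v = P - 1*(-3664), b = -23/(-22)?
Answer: √3051367/11 ≈ 158.80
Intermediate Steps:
b = 23/22 (b = -23*(-1/22) = 23/22 ≈ 1.0455)
g = 12121/11 (g = -34*(-31)*(23/22) = 1054*(23/22) = 12121/11 ≈ 1101.9)
v = 24116 (v = 20452 - 1*(-3664) = 20452 + 3664 = 24116)
√(v + g) = √(24116 + 12121/11) = √(277397/11) = √3051367/11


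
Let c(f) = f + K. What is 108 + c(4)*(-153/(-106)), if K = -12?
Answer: 5112/53 ≈ 96.453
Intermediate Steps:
c(f) = -12 + f (c(f) = f - 12 = -12 + f)
108 + c(4)*(-153/(-106)) = 108 + (-12 + 4)*(-153/(-106)) = 108 - (-1224)*(-1)/106 = 108 - 8*153/106 = 108 - 612/53 = 5112/53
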